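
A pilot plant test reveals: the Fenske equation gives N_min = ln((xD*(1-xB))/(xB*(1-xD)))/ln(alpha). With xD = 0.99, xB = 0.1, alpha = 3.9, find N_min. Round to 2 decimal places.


N_min = ln((xD*(1-xB))/(xB*(1-xD))) / ln(alpha)
Numerator inside ln: 0.891 / 0.001 = 891.0
ln(891.0) = 6.792344
ln(alpha) = ln(3.9) = 1.360977
N_min = 6.792344 / 1.360977 = 4.99


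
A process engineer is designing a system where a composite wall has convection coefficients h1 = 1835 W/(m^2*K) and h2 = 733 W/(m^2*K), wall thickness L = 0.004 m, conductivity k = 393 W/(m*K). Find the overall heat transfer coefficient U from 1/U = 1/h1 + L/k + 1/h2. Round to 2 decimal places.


1/U = 1/h1 + L/k + 1/h2
1/U = 1/1835 + 0.004/393 + 1/733
1/U = 0.0005449591 + 1.01781e-05 + 0.0013642565
1/U = 0.0019193937
U = 521.00 W/(m^2*K)


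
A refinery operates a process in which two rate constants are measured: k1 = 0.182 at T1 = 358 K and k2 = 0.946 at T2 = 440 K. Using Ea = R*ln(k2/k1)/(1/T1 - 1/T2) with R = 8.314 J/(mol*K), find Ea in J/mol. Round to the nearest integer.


Ea = R * ln(k2/k1) / (1/T1 - 1/T2)
ln(k2/k1) = ln(0.946/0.182) = 1.6482359
1/T1 - 1/T2 = 1/358 - 1/440 = 0.000520568817
Ea = 8.314 * 1.6482359 / 0.000520568817
Ea = 26324 J/mol


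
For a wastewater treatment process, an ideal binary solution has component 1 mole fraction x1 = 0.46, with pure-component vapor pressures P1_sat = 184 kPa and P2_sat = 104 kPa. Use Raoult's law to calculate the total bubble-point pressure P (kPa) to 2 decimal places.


P = x1*P1_sat + x2*P2_sat
x2 = 1 - x1 = 1 - 0.46 = 0.54
P = 0.46*184 + 0.54*104
P = 84.64 + 56.16
P = 140.80 kPa


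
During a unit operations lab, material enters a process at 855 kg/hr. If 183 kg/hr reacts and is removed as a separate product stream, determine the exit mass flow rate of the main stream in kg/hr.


Steady-state mass balance on the main outlet: F_out = F_in - F_removed
F_out = 855 - 183
F_out = 672 kg/hr


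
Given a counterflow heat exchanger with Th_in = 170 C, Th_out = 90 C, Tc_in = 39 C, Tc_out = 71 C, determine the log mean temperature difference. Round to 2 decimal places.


dT1 = Th_in - Tc_out = 170 - 71 = 99
dT2 = Th_out - Tc_in = 90 - 39 = 51
LMTD = (dT1 - dT2) / ln(dT1/dT2)
LMTD = (99 - 51) / ln(99/51)
LMTD = 72.37 K


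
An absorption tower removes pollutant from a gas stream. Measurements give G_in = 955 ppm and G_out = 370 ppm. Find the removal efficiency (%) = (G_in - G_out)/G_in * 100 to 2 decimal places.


Efficiency = (G_in - G_out) / G_in * 100%
Efficiency = (955 - 370) / 955 * 100
Efficiency = 585 / 955 * 100
Efficiency = 61.26%


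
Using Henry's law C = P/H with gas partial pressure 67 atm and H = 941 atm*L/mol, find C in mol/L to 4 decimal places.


C = P / H
C = 67 / 941
C = 0.0712 mol/L


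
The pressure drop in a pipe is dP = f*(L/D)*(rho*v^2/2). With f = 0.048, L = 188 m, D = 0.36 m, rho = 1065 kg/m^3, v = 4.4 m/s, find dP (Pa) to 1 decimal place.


dP = f * (L/D) * (rho*v^2/2)
dP = 0.048 * (188/0.36) * (1065*4.4^2/2)
L/D = 522.22222222
rho*v^2/2 = 1065*19.36/2 = 10309.2
dP = 0.048 * 522.22222222 * 10309.2
dP = 258417.3 Pa


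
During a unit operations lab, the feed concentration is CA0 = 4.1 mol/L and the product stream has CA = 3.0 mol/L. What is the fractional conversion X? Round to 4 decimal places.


X = (CA0 - CA) / CA0
X = (4.1 - 3.0) / 4.1
X = 1.1 / 4.1
X = 0.2683


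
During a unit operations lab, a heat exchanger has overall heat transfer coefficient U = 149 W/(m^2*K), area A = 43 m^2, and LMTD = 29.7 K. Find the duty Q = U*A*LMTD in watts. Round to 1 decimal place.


Q = U * A * LMTD
Q = 149 * 43 * 29.7
Q = 190287.9 W


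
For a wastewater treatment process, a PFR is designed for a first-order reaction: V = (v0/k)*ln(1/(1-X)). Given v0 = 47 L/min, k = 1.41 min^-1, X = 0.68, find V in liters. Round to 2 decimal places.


V = (v0/k) * ln(1/(1-X))
V = (47/1.41) * ln(1/(1-0.68))
V = 33.333333 * ln(3.125)
V = 33.333333 * 1.139434
V = 37.98 L


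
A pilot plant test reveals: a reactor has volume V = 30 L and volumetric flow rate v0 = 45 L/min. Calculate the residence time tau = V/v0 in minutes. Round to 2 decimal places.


tau = V / v0
tau = 30 / 45
tau = 0.67 min


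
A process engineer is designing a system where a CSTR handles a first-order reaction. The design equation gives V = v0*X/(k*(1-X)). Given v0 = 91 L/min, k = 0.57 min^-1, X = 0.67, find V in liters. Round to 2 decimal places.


V = v0 * X / (k * (1 - X))
V = 91 * 0.67 / (0.57 * (1 - 0.67))
V = 60.97 / (0.57 * 0.33)
V = 60.97 / 0.1881
V = 324.14 L


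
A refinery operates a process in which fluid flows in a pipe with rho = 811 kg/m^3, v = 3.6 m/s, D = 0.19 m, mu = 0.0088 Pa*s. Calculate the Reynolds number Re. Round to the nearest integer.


Re = rho * v * D / mu
Re = 811 * 3.6 * 0.19 / 0.0088
Re = 554.724 / 0.0088
Re = 63037


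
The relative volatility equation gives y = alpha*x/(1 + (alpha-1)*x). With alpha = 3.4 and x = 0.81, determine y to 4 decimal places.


y = alpha*x / (1 + (alpha-1)*x)
y = 3.4*0.81 / (1 + (3.4-1)*0.81)
y = 2.754 / (1 + 1.944)
y = 2.754 / 2.944
y = 0.9355


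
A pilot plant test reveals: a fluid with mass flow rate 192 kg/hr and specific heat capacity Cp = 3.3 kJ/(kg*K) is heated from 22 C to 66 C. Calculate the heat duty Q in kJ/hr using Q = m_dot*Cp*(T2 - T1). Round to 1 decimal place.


Q = m_dot * Cp * (T2 - T1)
Q = 192 * 3.3 * (66 - 22)
Q = 192 * 3.3 * 44
Q = 27878.4 kJ/hr


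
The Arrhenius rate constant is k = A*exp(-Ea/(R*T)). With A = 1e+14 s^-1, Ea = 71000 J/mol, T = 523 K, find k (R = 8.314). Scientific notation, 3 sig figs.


k = A * exp(-Ea/(R*T))
k = 1e+14 * exp(-71000 / (8.314 * 523))
k = 1e+14 * exp(-16.328513)
k = 8.10e+06


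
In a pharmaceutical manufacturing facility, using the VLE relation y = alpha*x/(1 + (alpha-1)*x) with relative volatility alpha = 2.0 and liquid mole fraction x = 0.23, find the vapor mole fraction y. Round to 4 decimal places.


y = alpha*x / (1 + (alpha-1)*x)
y = 2.0*0.23 / (1 + (2.0-1)*0.23)
y = 0.46 / (1 + 0.23)
y = 0.46 / 1.23
y = 0.3740


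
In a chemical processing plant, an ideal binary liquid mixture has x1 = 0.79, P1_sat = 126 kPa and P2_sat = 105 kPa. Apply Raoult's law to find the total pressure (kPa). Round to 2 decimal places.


P = x1*P1_sat + x2*P2_sat
x2 = 1 - x1 = 1 - 0.79 = 0.21
P = 0.79*126 + 0.21*105
P = 99.54 + 22.05
P = 121.59 kPa


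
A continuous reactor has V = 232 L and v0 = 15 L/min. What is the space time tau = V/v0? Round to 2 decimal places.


tau = V / v0
tau = 232 / 15
tau = 15.47 min


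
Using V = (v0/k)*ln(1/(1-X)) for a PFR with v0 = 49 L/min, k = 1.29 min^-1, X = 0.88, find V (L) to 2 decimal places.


V = (v0/k) * ln(1/(1-X))
V = (49/1.29) * ln(1/(1-0.88))
V = 37.984496 * ln(8.333333)
V = 37.984496 * 2.120263
V = 80.54 L


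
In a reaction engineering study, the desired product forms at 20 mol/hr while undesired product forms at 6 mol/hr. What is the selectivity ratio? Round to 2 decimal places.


S = desired product rate / undesired product rate
S = 20 / 6
S = 3.33


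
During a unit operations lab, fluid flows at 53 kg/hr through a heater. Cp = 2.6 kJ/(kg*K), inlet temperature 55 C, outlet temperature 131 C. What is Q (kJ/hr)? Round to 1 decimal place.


Q = m_dot * Cp * (T2 - T1)
Q = 53 * 2.6 * (131 - 55)
Q = 53 * 2.6 * 76
Q = 10472.8 kJ/hr


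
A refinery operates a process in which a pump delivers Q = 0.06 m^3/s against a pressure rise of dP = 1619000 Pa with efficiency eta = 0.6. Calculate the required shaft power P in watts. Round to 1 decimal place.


P = Q * dP / eta
P = 0.06 * 1619000 / 0.6
P = 97140.0 / 0.6
P = 161900.0 W


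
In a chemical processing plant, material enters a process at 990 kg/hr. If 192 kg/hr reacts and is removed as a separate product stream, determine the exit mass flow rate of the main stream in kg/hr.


Steady-state mass balance on the main outlet: F_out = F_in - F_removed
F_out = 990 - 192
F_out = 798 kg/hr


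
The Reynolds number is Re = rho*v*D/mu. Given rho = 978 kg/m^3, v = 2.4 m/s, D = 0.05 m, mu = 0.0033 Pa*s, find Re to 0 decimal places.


Re = rho * v * D / mu
Re = 978 * 2.4 * 0.05 / 0.0033
Re = 117.36 / 0.0033
Re = 35564


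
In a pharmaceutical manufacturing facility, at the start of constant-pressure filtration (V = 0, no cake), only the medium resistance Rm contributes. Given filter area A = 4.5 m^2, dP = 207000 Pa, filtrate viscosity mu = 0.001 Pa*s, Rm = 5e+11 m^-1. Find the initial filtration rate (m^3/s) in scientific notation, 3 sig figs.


rate = A * dP / (mu * Rm)
rate = 4.5 * 207000 / (0.001 * 5e+11)
rate = 931500.0 / 5.000e+08
rate = 1.86e-03 m^3/s


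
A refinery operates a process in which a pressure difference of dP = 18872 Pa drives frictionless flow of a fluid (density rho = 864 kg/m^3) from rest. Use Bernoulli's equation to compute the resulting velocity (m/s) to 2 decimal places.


v = sqrt(2*dP/rho)
v = sqrt(2*18872/864)
v = sqrt(43.685185)
v = 6.61 m/s


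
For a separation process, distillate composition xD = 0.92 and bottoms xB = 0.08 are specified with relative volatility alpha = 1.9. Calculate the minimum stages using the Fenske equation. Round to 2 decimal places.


N_min = ln((xD*(1-xB))/(xB*(1-xD))) / ln(alpha)
Numerator inside ln: 0.8464 / 0.0064 = 132.25
ln(132.25) = 4.884694
ln(alpha) = ln(1.9) = 0.641854
N_min = 4.884694 / 0.641854 = 7.61


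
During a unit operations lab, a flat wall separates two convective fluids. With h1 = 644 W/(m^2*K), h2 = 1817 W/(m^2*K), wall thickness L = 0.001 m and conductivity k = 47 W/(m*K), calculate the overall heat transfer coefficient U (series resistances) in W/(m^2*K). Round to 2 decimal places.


1/U = 1/h1 + L/k + 1/h2
1/U = 1/644 + 0.001/47 + 1/1817
1/U = 0.001552795 + 2.12766e-05 + 0.0005503577
1/U = 0.0021244293
U = 470.71 W/(m^2*K)


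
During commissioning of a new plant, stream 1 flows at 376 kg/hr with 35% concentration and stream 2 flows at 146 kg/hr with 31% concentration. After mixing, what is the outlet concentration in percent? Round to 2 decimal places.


Mass balance on solute: F1*x1 + F2*x2 = F3*x3
F3 = F1 + F2 = 376 + 146 = 522 kg/hr
x3 = (F1*x1 + F2*x2)/F3
x3 = (376*0.35 + 146*0.31) / 522
x3 = 33.88%


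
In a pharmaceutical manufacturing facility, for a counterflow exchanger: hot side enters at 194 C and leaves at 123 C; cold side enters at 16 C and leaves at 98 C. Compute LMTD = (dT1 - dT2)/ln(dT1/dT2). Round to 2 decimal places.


dT1 = Th_in - Tc_out = 194 - 98 = 96
dT2 = Th_out - Tc_in = 123 - 16 = 107
LMTD = (dT1 - dT2) / ln(dT1/dT2)
LMTD = (96 - 107) / ln(96/107)
LMTD = 101.40 K


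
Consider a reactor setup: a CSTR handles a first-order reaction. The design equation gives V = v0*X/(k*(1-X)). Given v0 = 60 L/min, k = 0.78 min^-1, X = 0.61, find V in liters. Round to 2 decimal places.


V = v0 * X / (k * (1 - X))
V = 60 * 0.61 / (0.78 * (1 - 0.61))
V = 36.6 / (0.78 * 0.39)
V = 36.6 / 0.3042
V = 120.32 L


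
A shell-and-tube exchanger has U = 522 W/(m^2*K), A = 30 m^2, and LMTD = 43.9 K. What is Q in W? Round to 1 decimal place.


Q = U * A * LMTD
Q = 522 * 30 * 43.9
Q = 687474.0 W


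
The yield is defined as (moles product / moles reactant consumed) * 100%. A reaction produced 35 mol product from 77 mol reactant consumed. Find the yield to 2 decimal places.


Yield = (moles product / moles consumed) * 100%
Yield = (35 / 77) * 100
Yield = 0.4545 * 100
Yield = 45.45%


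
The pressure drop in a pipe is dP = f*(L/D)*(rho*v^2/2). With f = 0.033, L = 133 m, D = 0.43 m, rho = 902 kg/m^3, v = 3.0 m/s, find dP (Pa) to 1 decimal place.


dP = f * (L/D) * (rho*v^2/2)
dP = 0.033 * (133/0.43) * (902*3.0^2/2)
L/D = 309.30232558
rho*v^2/2 = 902*9.0/2 = 4059.0
dP = 0.033 * 309.30232558 * 4059.0
dP = 41430.1 Pa


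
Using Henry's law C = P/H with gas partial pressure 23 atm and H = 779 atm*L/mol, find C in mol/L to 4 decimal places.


C = P / H
C = 23 / 779
C = 0.0295 mol/L


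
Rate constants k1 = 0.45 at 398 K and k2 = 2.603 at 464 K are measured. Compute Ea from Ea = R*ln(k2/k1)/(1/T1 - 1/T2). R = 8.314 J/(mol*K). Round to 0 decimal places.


Ea = R * ln(k2/k1) / (1/T1 - 1/T2)
ln(k2/k1) = ln(2.603/0.45) = 1.7551723
1/T1 - 1/T2 = 1/398 - 1/464 = 0.0003573904
Ea = 8.314 * 1.7551723 / 0.0003573904
Ea = 40831 J/mol


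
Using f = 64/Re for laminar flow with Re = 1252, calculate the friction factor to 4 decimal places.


f = 64 / Re
f = 64 / 1252
f = 0.0511


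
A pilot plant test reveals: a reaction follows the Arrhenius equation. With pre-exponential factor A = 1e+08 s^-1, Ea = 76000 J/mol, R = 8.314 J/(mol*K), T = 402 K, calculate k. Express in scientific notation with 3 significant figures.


k = A * exp(-Ea/(R*T))
k = 1e+08 * exp(-76000 / (8.314 * 402))
k = 1e+08 * exp(-22.739322)
k = 1.33e-02


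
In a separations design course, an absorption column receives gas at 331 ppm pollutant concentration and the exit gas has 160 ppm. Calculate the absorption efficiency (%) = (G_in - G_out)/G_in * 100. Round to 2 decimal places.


Efficiency = (G_in - G_out) / G_in * 100%
Efficiency = (331 - 160) / 331 * 100
Efficiency = 171 / 331 * 100
Efficiency = 51.66%


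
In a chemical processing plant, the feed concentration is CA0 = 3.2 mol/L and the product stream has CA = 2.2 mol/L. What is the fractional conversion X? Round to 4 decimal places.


X = (CA0 - CA) / CA0
X = (3.2 - 2.2) / 3.2
X = 1.0 / 3.2
X = 0.3125


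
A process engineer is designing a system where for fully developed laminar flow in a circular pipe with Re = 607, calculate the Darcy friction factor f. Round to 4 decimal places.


f = 64 / Re
f = 64 / 607
f = 0.1054


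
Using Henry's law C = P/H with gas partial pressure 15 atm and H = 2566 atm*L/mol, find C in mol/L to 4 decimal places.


C = P / H
C = 15 / 2566
C = 0.0058 mol/L


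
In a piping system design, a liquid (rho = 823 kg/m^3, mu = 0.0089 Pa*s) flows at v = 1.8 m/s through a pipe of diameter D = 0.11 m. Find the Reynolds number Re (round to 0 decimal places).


Re = rho * v * D / mu
Re = 823 * 1.8 * 0.11 / 0.0089
Re = 162.954 / 0.0089
Re = 18309


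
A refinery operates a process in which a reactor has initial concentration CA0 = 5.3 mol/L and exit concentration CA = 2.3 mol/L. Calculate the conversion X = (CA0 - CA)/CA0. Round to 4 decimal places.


X = (CA0 - CA) / CA0
X = (5.3 - 2.3) / 5.3
X = 3.0 / 5.3
X = 0.5660


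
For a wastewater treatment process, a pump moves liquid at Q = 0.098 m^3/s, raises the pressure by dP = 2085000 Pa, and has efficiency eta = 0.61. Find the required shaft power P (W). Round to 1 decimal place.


P = Q * dP / eta
P = 0.098 * 2085000 / 0.61
P = 204330.0 / 0.61
P = 334967.2 W


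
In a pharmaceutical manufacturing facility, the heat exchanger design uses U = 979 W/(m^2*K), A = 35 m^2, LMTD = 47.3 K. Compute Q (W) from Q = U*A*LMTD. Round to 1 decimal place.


Q = U * A * LMTD
Q = 979 * 35 * 47.3
Q = 1620734.5 W


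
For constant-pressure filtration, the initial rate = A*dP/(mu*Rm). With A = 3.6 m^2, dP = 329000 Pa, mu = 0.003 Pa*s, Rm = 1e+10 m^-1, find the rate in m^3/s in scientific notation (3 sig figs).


rate = A * dP / (mu * Rm)
rate = 3.6 * 329000 / (0.003 * 1e+10)
rate = 1184400.0 / 3.000e+07
rate = 3.95e-02 m^3/s


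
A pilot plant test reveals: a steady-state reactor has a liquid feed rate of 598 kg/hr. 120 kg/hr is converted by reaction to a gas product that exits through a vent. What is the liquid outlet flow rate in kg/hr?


Steady-state mass balance on the main outlet: F_out = F_in - F_removed
F_out = 598 - 120
F_out = 478 kg/hr


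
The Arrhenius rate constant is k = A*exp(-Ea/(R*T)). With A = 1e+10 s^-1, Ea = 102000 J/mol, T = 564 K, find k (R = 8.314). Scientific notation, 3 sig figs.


k = A * exp(-Ea/(R*T))
k = 1e+10 * exp(-102000 / (8.314 * 564))
k = 1e+10 * exp(-21.752594)
k = 3.57e+00


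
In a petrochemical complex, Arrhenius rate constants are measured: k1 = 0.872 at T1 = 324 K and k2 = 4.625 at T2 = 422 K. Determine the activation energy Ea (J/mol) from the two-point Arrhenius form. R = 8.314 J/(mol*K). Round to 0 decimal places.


Ea = R * ln(k2/k1) / (1/T1 - 1/T2)
ln(k2/k1) = ln(4.625/0.872) = 1.6684422
1/T1 - 1/T2 = 1/324 - 1/422 = 0.000716751507
Ea = 8.314 * 1.6684422 / 0.000716751507
Ea = 19353 J/mol


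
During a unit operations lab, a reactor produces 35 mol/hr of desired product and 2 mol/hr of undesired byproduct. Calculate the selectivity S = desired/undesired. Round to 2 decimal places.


S = desired product rate / undesired product rate
S = 35 / 2
S = 17.50


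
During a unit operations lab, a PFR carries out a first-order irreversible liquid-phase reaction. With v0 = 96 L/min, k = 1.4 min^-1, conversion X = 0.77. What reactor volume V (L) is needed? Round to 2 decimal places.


V = (v0/k) * ln(1/(1-X))
V = (96/1.4) * ln(1/(1-0.77))
V = 68.571429 * ln(4.347826)
V = 68.571429 * 1.469676
V = 100.78 L


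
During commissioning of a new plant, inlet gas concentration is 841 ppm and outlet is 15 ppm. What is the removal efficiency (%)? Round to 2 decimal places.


Efficiency = (G_in - G_out) / G_in * 100%
Efficiency = (841 - 15) / 841 * 100
Efficiency = 826 / 841 * 100
Efficiency = 98.22%


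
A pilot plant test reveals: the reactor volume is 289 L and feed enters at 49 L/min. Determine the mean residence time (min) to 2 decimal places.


tau = V / v0
tau = 289 / 49
tau = 5.90 min


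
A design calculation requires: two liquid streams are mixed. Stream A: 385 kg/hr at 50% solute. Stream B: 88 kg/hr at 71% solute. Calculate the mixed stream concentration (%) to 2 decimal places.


Mass balance on solute: F1*x1 + F2*x2 = F3*x3
F3 = F1 + F2 = 385 + 88 = 473 kg/hr
x3 = (F1*x1 + F2*x2)/F3
x3 = (385*0.5 + 88*0.71) / 473
x3 = 53.91%


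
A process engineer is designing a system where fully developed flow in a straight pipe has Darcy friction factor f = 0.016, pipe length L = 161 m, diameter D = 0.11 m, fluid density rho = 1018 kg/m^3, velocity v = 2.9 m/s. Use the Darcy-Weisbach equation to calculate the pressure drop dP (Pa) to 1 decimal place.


dP = f * (L/D) * (rho*v^2/2)
dP = 0.016 * (161/0.11) * (1018*2.9^2/2)
L/D = 1463.63636364
rho*v^2/2 = 1018*8.41/2 = 4280.69
dP = 0.016 * 1463.63636364 * 4280.69
dP = 100246.0 Pa


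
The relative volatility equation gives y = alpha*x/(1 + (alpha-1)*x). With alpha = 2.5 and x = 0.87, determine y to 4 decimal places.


y = alpha*x / (1 + (alpha-1)*x)
y = 2.5*0.87 / (1 + (2.5-1)*0.87)
y = 2.175 / (1 + 1.305)
y = 2.175 / 2.305
y = 0.9436


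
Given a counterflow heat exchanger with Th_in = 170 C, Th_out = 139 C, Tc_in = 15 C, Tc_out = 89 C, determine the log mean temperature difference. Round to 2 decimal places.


dT1 = Th_in - Tc_out = 170 - 89 = 81
dT2 = Th_out - Tc_in = 139 - 15 = 124
LMTD = (dT1 - dT2) / ln(dT1/dT2)
LMTD = (81 - 124) / ln(81/124)
LMTD = 100.98 K


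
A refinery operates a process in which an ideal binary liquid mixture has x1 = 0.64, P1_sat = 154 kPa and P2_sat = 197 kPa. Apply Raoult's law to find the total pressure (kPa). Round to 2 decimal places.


P = x1*P1_sat + x2*P2_sat
x2 = 1 - x1 = 1 - 0.64 = 0.36
P = 0.64*154 + 0.36*197
P = 98.56 + 70.92
P = 169.48 kPa


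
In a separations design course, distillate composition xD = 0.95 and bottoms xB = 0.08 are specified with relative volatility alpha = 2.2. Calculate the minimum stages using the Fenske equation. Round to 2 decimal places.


N_min = ln((xD*(1-xB))/(xB*(1-xD))) / ln(alpha)
Numerator inside ln: 0.874 / 0.004 = 218.5
ln(218.5) = 5.386786
ln(alpha) = ln(2.2) = 0.788457
N_min = 5.386786 / 0.788457 = 6.83


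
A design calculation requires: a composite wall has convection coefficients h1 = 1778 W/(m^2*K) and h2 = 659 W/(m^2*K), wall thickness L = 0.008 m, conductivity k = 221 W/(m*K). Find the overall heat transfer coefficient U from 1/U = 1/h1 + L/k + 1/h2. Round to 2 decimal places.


1/U = 1/h1 + L/k + 1/h2
1/U = 1/1778 + 0.008/221 + 1/659
1/U = 0.0005624297 + 3.61991e-05 + 0.0015174507
1/U = 0.0021160795
U = 472.57 W/(m^2*K)


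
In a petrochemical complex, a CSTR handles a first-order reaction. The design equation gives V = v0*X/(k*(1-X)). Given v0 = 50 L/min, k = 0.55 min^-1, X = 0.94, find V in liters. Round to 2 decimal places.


V = v0 * X / (k * (1 - X))
V = 50 * 0.94 / (0.55 * (1 - 0.94))
V = 47.0 / (0.55 * 0.06)
V = 47.0 / 0.033
V = 1424.24 L


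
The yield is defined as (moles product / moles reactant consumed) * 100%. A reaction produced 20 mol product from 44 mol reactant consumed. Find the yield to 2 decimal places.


Yield = (moles product / moles consumed) * 100%
Yield = (20 / 44) * 100
Yield = 0.4545 * 100
Yield = 45.45%


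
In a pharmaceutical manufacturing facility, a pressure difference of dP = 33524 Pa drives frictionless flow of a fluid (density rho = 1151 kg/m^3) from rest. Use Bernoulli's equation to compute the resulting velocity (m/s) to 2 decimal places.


v = sqrt(2*dP/rho)
v = sqrt(2*33524/1151)
v = sqrt(58.251955)
v = 7.63 m/s


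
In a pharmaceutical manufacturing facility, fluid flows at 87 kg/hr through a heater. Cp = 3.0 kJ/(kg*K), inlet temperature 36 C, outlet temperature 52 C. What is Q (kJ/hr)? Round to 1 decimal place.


Q = m_dot * Cp * (T2 - T1)
Q = 87 * 3.0 * (52 - 36)
Q = 87 * 3.0 * 16
Q = 4176.0 kJ/hr


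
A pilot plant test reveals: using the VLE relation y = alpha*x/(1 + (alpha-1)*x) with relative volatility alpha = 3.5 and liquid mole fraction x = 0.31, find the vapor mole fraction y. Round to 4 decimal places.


y = alpha*x / (1 + (alpha-1)*x)
y = 3.5*0.31 / (1 + (3.5-1)*0.31)
y = 1.085 / (1 + 0.775)
y = 1.085 / 1.775
y = 0.6113


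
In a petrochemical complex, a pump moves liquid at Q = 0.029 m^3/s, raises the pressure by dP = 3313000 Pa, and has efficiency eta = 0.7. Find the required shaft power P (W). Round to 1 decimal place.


P = Q * dP / eta
P = 0.029 * 3313000 / 0.7
P = 96077.0 / 0.7
P = 137252.9 W


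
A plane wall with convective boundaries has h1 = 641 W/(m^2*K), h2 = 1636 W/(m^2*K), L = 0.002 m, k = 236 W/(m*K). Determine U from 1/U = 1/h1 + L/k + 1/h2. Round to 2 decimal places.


1/U = 1/h1 + L/k + 1/h2
1/U = 1/641 + 0.002/236 + 1/1636
1/U = 0.0015600624 + 8.4746e-06 + 0.0006112469
1/U = 0.0021797839
U = 458.76 W/(m^2*K)


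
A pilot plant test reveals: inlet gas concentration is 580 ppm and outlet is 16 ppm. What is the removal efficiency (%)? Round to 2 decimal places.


Efficiency = (G_in - G_out) / G_in * 100%
Efficiency = (580 - 16) / 580 * 100
Efficiency = 564 / 580 * 100
Efficiency = 97.24%


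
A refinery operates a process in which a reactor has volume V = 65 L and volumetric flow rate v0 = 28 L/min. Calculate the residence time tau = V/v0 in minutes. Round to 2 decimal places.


tau = V / v0
tau = 65 / 28
tau = 2.32 min


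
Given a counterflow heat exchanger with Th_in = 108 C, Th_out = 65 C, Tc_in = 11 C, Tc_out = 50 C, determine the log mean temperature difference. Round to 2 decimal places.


dT1 = Th_in - Tc_out = 108 - 50 = 58
dT2 = Th_out - Tc_in = 65 - 11 = 54
LMTD = (dT1 - dT2) / ln(dT1/dT2)
LMTD = (58 - 54) / ln(58/54)
LMTD = 55.98 K


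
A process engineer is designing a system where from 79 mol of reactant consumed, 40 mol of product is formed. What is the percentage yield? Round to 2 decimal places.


Yield = (moles product / moles consumed) * 100%
Yield = (40 / 79) * 100
Yield = 0.5063 * 100
Yield = 50.63%


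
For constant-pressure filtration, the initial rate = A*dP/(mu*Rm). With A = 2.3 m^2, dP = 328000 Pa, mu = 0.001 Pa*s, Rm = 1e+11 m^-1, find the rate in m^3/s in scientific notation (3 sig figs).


rate = A * dP / (mu * Rm)
rate = 2.3 * 328000 / (0.001 * 1e+11)
rate = 754400.0 / 1.000e+08
rate = 7.54e-03 m^3/s


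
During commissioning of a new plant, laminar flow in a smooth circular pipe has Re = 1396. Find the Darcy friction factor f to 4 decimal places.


f = 64 / Re
f = 64 / 1396
f = 0.0458


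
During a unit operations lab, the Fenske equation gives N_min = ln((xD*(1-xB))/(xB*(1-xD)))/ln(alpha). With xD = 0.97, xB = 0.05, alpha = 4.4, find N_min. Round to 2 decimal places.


N_min = ln((xD*(1-xB))/(xB*(1-xD))) / ln(alpha)
Numerator inside ln: 0.9215 / 0.0015 = 614.333333
ln(614.333333) = 6.420538
ln(alpha) = ln(4.4) = 1.481605
N_min = 6.420538 / 1.481605 = 4.33


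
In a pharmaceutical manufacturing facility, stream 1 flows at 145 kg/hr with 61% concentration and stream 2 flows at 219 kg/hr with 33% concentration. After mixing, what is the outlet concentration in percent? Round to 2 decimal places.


Mass balance on solute: F1*x1 + F2*x2 = F3*x3
F3 = F1 + F2 = 145 + 219 = 364 kg/hr
x3 = (F1*x1 + F2*x2)/F3
x3 = (145*0.61 + 219*0.33) / 364
x3 = 44.15%


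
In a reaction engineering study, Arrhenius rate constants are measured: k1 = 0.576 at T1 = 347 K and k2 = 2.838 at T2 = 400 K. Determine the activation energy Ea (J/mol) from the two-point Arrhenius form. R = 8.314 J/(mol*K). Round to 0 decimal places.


Ea = R * ln(k2/k1) / (1/T1 - 1/T2)
ln(k2/k1) = ln(2.838/0.576) = 1.5947472
1/T1 - 1/T2 = 1/347 - 1/400 = 0.00038184438
Ea = 8.314 * 1.5947472 / 0.00038184438
Ea = 34723 J/mol


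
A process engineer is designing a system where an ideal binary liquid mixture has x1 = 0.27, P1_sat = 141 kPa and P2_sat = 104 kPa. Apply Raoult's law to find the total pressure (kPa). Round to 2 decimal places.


P = x1*P1_sat + x2*P2_sat
x2 = 1 - x1 = 1 - 0.27 = 0.73
P = 0.27*141 + 0.73*104
P = 38.07 + 75.92
P = 113.99 kPa


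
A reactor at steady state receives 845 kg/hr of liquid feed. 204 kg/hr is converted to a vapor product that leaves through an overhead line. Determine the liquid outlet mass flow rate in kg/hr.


Steady-state mass balance on the main outlet: F_out = F_in - F_removed
F_out = 845 - 204
F_out = 641 kg/hr


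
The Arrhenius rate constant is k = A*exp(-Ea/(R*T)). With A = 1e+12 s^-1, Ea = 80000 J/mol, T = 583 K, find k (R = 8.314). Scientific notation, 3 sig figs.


k = A * exp(-Ea/(R*T))
k = 1e+12 * exp(-80000 / (8.314 * 583))
k = 1e+12 * exp(-16.504844)
k = 6.79e+04


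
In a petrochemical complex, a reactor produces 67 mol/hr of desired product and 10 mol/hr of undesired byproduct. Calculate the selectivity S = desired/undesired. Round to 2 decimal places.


S = desired product rate / undesired product rate
S = 67 / 10
S = 6.70


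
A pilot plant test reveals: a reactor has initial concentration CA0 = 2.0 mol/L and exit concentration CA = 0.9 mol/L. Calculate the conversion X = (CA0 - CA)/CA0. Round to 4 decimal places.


X = (CA0 - CA) / CA0
X = (2.0 - 0.9) / 2.0
X = 1.1 / 2.0
X = 0.5500


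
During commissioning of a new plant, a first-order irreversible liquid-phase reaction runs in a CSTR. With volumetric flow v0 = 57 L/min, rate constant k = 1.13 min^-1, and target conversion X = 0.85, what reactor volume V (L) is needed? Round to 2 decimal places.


V = v0 * X / (k * (1 - X))
V = 57 * 0.85 / (1.13 * (1 - 0.85))
V = 48.45 / (1.13 * 0.15)
V = 48.45 / 0.1695
V = 285.84 L


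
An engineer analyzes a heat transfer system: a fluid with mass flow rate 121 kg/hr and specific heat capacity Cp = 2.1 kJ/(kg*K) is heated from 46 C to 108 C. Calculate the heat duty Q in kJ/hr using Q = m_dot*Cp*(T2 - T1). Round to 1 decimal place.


Q = m_dot * Cp * (T2 - T1)
Q = 121 * 2.1 * (108 - 46)
Q = 121 * 2.1 * 62
Q = 15754.2 kJ/hr


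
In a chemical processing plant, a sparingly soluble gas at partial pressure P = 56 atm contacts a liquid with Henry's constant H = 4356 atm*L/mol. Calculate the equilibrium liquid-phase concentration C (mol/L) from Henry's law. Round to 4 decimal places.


C = P / H
C = 56 / 4356
C = 0.0129 mol/L


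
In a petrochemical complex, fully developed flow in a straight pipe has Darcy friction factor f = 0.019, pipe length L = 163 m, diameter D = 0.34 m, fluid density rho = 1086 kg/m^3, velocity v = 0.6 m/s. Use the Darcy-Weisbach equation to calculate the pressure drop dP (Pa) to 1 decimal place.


dP = f * (L/D) * (rho*v^2/2)
dP = 0.019 * (163/0.34) * (1086*0.6^2/2)
L/D = 479.41176471
rho*v^2/2 = 1086*0.36/2 = 195.48
dP = 0.019 * 479.41176471 * 195.48
dP = 1780.6 Pa


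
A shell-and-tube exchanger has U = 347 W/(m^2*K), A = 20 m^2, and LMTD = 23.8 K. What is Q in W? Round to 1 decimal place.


Q = U * A * LMTD
Q = 347 * 20 * 23.8
Q = 165172.0 W


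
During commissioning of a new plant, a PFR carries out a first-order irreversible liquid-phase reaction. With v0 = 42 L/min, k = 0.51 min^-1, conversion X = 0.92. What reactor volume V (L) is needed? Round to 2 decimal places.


V = (v0/k) * ln(1/(1-X))
V = (42/0.51) * ln(1/(1-0.92))
V = 82.352941 * ln(12.5)
V = 82.352941 * 2.525729
V = 208.00 L


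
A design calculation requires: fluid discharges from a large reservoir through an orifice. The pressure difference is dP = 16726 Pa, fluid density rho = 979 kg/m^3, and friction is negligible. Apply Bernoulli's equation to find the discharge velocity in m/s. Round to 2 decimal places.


v = sqrt(2*dP/rho)
v = sqrt(2*16726/979)
v = sqrt(34.169561)
v = 5.85 m/s


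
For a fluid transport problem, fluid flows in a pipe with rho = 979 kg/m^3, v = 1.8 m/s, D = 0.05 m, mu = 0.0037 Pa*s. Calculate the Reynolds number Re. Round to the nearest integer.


Re = rho * v * D / mu
Re = 979 * 1.8 * 0.05 / 0.0037
Re = 88.11 / 0.0037
Re = 23814


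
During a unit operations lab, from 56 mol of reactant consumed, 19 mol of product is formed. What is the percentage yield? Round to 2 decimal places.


Yield = (moles product / moles consumed) * 100%
Yield = (19 / 56) * 100
Yield = 0.3393 * 100
Yield = 33.93%


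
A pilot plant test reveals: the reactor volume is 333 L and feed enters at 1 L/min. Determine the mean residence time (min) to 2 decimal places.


tau = V / v0
tau = 333 / 1
tau = 333.00 min


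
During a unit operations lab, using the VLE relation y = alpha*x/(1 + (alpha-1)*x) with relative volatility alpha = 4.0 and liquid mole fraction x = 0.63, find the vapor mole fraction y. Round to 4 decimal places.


y = alpha*x / (1 + (alpha-1)*x)
y = 4.0*0.63 / (1 + (4.0-1)*0.63)
y = 2.52 / (1 + 1.89)
y = 2.52 / 2.89
y = 0.8720


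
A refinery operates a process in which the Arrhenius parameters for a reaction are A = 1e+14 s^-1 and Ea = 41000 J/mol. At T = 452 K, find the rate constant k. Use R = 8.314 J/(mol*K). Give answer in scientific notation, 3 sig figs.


k = A * exp(-Ea/(R*T))
k = 1e+14 * exp(-41000 / (8.314 * 452))
k = 1e+14 * exp(-10.910268)
k = 1.83e+09


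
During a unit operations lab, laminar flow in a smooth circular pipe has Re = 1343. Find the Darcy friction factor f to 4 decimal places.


f = 64 / Re
f = 64 / 1343
f = 0.0477


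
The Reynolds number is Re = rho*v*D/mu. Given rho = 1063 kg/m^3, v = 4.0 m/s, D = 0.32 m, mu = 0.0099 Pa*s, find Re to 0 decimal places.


Re = rho * v * D / mu
Re = 1063 * 4.0 * 0.32 / 0.0099
Re = 1360.64 / 0.0099
Re = 137438


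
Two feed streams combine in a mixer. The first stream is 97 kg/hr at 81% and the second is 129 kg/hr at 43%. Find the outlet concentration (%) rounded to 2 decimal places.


Mass balance on solute: F1*x1 + F2*x2 = F3*x3
F3 = F1 + F2 = 97 + 129 = 226 kg/hr
x3 = (F1*x1 + F2*x2)/F3
x3 = (97*0.81 + 129*0.43) / 226
x3 = 59.31%


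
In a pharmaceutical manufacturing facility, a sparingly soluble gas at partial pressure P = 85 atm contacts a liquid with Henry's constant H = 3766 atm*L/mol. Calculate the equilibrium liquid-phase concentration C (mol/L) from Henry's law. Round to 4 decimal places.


C = P / H
C = 85 / 3766
C = 0.0226 mol/L


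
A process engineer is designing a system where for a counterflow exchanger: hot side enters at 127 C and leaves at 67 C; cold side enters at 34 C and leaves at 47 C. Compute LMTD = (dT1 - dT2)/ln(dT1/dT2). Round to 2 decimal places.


dT1 = Th_in - Tc_out = 127 - 47 = 80
dT2 = Th_out - Tc_in = 67 - 34 = 33
LMTD = (dT1 - dT2) / ln(dT1/dT2)
LMTD = (80 - 33) / ln(80/33)
LMTD = 53.08 K


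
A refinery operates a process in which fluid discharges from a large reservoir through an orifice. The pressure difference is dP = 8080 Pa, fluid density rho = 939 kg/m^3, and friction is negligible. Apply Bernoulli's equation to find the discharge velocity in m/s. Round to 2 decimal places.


v = sqrt(2*dP/rho)
v = sqrt(2*8080/939)
v = sqrt(17.209798)
v = 4.15 m/s


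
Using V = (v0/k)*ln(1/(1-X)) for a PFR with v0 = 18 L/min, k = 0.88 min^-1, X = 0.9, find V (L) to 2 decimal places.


V = (v0/k) * ln(1/(1-X))
V = (18/0.88) * ln(1/(1-0.9))
V = 20.454545 * ln(10.0)
V = 20.454545 * 2.302585
V = 47.10 L


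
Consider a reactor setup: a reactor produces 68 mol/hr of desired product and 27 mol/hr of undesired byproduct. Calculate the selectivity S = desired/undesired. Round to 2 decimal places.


S = desired product rate / undesired product rate
S = 68 / 27
S = 2.52


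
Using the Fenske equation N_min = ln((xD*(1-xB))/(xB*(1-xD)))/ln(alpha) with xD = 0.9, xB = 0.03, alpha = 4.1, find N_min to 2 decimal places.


N_min = ln((xD*(1-xB))/(xB*(1-xD))) / ln(alpha)
Numerator inside ln: 0.873 / 0.003 = 291.0
ln(291.0) = 5.673323
ln(alpha) = ln(4.1) = 1.410987
N_min = 5.673323 / 1.410987 = 4.02


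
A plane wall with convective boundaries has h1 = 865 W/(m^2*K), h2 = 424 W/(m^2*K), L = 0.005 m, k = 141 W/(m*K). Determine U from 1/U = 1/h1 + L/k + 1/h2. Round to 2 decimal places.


1/U = 1/h1 + L/k + 1/h2
1/U = 1/865 + 0.005/141 + 1/424
1/U = 0.0011560694 + 3.5461e-05 + 0.0023584906
1/U = 0.003550021
U = 281.69 W/(m^2*K)


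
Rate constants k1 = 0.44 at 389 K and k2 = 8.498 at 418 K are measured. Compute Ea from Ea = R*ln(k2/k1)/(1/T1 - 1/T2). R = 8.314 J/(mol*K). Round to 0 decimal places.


Ea = R * ln(k2/k1) / (1/T1 - 1/T2)
ln(k2/k1) = ln(8.498/0.44) = 2.9608114
1/T1 - 1/T2 = 1/389 - 1/418 = 0.00017834959
Ea = 8.314 * 2.9608114 / 0.00017834959
Ea = 138022 J/mol


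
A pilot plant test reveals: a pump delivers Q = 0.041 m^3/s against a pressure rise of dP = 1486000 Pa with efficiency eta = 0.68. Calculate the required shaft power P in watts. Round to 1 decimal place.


P = Q * dP / eta
P = 0.041 * 1486000 / 0.68
P = 60926.0 / 0.68
P = 89597.1 W


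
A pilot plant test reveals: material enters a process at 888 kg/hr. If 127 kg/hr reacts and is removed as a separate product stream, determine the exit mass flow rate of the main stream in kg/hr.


Steady-state mass balance on the main outlet: F_out = F_in - F_removed
F_out = 888 - 127
F_out = 761 kg/hr


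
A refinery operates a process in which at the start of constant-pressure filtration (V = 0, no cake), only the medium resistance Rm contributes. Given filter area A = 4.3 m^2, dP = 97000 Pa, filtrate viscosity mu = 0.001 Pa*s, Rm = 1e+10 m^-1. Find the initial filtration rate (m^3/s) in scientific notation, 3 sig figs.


rate = A * dP / (mu * Rm)
rate = 4.3 * 97000 / (0.001 * 1e+10)
rate = 417100.0 / 1.000e+07
rate = 4.17e-02 m^3/s


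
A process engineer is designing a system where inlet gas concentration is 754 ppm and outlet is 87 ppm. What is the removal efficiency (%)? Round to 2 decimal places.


Efficiency = (G_in - G_out) / G_in * 100%
Efficiency = (754 - 87) / 754 * 100
Efficiency = 667 / 754 * 100
Efficiency = 88.46%


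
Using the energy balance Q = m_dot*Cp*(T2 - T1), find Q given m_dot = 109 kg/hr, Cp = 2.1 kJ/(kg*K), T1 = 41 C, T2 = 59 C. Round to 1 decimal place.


Q = m_dot * Cp * (T2 - T1)
Q = 109 * 2.1 * (59 - 41)
Q = 109 * 2.1 * 18
Q = 4120.2 kJ/hr


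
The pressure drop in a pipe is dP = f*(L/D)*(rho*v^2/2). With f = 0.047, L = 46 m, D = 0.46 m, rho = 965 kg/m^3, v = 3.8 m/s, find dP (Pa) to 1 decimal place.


dP = f * (L/D) * (rho*v^2/2)
dP = 0.047 * (46/0.46) * (965*3.8^2/2)
L/D = 100.0
rho*v^2/2 = 965*14.44/2 = 6967.3
dP = 0.047 * 100.0 * 6967.3
dP = 32746.3 Pa


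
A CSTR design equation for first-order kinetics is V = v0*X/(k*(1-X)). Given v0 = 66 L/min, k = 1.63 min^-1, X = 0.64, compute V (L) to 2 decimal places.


V = v0 * X / (k * (1 - X))
V = 66 * 0.64 / (1.63 * (1 - 0.64))
V = 42.24 / (1.63 * 0.36)
V = 42.24 / 0.5868
V = 71.98 L


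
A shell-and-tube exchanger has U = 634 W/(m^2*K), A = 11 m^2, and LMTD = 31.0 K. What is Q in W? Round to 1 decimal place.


Q = U * A * LMTD
Q = 634 * 11 * 31.0
Q = 216194.0 W


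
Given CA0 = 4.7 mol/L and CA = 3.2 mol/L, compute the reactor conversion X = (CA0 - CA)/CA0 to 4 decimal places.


X = (CA0 - CA) / CA0
X = (4.7 - 3.2) / 4.7
X = 1.5 / 4.7
X = 0.3191


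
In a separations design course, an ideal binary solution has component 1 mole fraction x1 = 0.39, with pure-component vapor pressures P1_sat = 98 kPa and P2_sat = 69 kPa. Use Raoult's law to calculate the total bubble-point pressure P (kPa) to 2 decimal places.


P = x1*P1_sat + x2*P2_sat
x2 = 1 - x1 = 1 - 0.39 = 0.61
P = 0.39*98 + 0.61*69
P = 38.22 + 42.09
P = 80.31 kPa


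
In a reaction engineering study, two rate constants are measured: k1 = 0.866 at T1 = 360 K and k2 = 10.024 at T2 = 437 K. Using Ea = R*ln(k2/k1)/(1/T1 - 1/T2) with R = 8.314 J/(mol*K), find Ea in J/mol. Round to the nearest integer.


Ea = R * ln(k2/k1) / (1/T1 - 1/T2)
ln(k2/k1) = ln(10.024/0.866) = 2.4488526
1/T1 - 1/T2 = 1/360 - 1/437 = 0.000489448258
Ea = 8.314 * 2.4488526 / 0.000489448258
Ea = 41597 J/mol


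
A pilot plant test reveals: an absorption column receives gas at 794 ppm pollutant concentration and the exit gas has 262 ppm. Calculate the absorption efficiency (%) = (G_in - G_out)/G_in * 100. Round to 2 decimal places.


Efficiency = (G_in - G_out) / G_in * 100%
Efficiency = (794 - 262) / 794 * 100
Efficiency = 532 / 794 * 100
Efficiency = 67.00%


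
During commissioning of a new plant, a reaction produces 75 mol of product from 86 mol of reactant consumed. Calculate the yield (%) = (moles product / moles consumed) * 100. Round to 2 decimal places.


Yield = (moles product / moles consumed) * 100%
Yield = (75 / 86) * 100
Yield = 0.8721 * 100
Yield = 87.21%


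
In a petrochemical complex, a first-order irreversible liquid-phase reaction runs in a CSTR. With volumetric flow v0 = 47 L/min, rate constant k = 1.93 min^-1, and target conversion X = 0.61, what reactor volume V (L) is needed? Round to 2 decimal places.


V = v0 * X / (k * (1 - X))
V = 47 * 0.61 / (1.93 * (1 - 0.61))
V = 28.67 / (1.93 * 0.39)
V = 28.67 / 0.7527
V = 38.09 L


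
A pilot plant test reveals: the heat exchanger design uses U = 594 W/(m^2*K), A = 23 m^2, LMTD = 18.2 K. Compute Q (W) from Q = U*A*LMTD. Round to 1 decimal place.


Q = U * A * LMTD
Q = 594 * 23 * 18.2
Q = 248648.4 W


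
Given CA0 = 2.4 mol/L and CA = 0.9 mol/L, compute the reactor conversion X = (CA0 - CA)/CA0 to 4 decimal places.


X = (CA0 - CA) / CA0
X = (2.4 - 0.9) / 2.4
X = 1.5 / 2.4
X = 0.6250


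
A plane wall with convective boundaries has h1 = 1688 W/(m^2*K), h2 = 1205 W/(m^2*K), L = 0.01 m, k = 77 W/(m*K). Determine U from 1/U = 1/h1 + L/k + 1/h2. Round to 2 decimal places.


1/U = 1/h1 + L/k + 1/h2
1/U = 1/1688 + 0.01/77 + 1/1205
1/U = 0.0005924171 + 0.0001298701 + 0.0008298755
1/U = 0.0015521627
U = 644.26 W/(m^2*K)


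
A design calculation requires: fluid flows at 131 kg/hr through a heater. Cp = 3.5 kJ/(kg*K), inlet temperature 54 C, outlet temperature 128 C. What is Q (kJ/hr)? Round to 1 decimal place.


Q = m_dot * Cp * (T2 - T1)
Q = 131 * 3.5 * (128 - 54)
Q = 131 * 3.5 * 74
Q = 33929.0 kJ/hr


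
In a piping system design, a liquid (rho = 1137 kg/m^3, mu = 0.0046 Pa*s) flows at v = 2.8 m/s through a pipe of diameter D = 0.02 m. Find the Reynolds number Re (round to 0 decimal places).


Re = rho * v * D / mu
Re = 1137 * 2.8 * 0.02 / 0.0046
Re = 63.672 / 0.0046
Re = 13842


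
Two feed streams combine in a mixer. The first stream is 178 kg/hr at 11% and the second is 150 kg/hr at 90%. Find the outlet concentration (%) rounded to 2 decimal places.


Mass balance on solute: F1*x1 + F2*x2 = F3*x3
F3 = F1 + F2 = 178 + 150 = 328 kg/hr
x3 = (F1*x1 + F2*x2)/F3
x3 = (178*0.11 + 150*0.9) / 328
x3 = 47.13%
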